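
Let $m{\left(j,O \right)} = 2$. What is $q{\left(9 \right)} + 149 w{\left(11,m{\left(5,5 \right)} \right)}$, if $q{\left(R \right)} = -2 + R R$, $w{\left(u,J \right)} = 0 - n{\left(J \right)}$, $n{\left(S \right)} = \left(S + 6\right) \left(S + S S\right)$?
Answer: $-7073$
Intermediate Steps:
$n{\left(S \right)} = \left(6 + S\right) \left(S + S^{2}\right)$
$w{\left(u,J \right)} = - J \left(6 + J^{2} + 7 J\right)$ ($w{\left(u,J \right)} = 0 - J \left(6 + J^{2} + 7 J\right) = - J \left(6 + J^{2} + 7 J\right)$)
$q{\left(R \right)} = -2 + R^{2}$
$q{\left(9 \right)} + 149 w{\left(11,m{\left(5,5 \right)} \right)} = \left(-2 + 9^{2}\right) + 149 \left(\left(-1\right) 2 \left(6 + 2^{2} + 7 \cdot 2\right)\right) = \left(-2 + 81\right) + 149 \left(\left(-1\right) 2 \left(6 + 4 + 14\right)\right) = 79 + 149 \left(\left(-1\right) 2 \cdot 24\right) = 79 + 149 \left(-48\right) = 79 - 7152 = -7073$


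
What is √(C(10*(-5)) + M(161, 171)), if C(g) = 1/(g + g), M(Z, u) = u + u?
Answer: √34199/10 ≈ 18.493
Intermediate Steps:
M(Z, u) = 2*u
C(g) = 1/(2*g)
√(C(10*(-5)) + M(161, 171)) = √(1/(2*((10*(-5)))) + 2*171) = √((½)/(-50) + 342) = √((½)*(-1/50) + 342) = √(-1/100 + 342) = √(34199/100) = √34199/10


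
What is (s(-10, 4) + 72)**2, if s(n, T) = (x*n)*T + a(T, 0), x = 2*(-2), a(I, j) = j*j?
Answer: 53824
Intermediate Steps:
a(I, j) = j**2
x = -4
s(n, T) = -4*T*n (s(n, T) = (-4*n)*T + 0**2 = -4*T*n + 0 = -4*T*n)
(s(-10, 4) + 72)**2 = (-4*4*(-10) + 72)**2 = (160 + 72)**2 = 232**2 = 53824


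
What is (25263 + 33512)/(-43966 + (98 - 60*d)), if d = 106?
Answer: -58775/50228 ≈ -1.1702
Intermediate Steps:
(25263 + 33512)/(-43966 + (98 - 60*d)) = (25263 + 33512)/(-43966 + (98 - 60*106)) = 58775/(-43966 + (98 - 6360)) = 58775/(-43966 - 6262) = 58775/(-50228) = 58775*(-1/50228) = -58775/50228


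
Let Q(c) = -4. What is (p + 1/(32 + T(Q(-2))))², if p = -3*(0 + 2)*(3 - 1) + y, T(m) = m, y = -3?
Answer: 175561/784 ≈ 223.93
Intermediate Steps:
p = -15 (p = -3*(0 + 2)*(3 - 1) - 3 = -6*2 - 3 = -3*4 - 3 = -12 - 3 = -15)
(p + 1/(32 + T(Q(-2))))² = (-15 + 1/(32 - 4))² = (-15 + 1/28)² = (-419/28)² = 175561/784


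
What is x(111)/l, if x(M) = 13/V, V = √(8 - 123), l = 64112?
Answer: -13*I*√115/7372880 ≈ -1.8908e-5*I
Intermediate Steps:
V = I*√115 (V = √(-115) = I*√115 ≈ 10.724*I)
x(M) = -13*I*√115/115 (x(M) = 13/((I*√115)) = 13*(-I*√115/115) = -13*I*√115/115)
x(111)/l = -13*I*√115/115/64112 = -13*I*√115/115*(1/64112) = -13*I*√115/7372880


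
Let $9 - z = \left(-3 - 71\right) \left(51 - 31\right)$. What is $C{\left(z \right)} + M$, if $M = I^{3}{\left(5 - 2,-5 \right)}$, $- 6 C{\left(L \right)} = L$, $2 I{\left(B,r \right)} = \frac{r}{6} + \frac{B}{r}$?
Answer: $- \frac{53683507}{216000} \approx -248.53$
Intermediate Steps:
$z = 1489$ ($z = 9 - \left(-3 - 71\right) \left(51 - 31\right) = 9 - \left(-74\right) 20 = 9 - -1480 = 9 + 1480 = 1489$)
$I{\left(B,r \right)} = \frac{r}{12} + \frac{B}{2 r}$ ($I{\left(B,r \right)} = \frac{\frac{r}{6} + \frac{B}{r}}{2} = \frac{r}{12} + \frac{B}{2 r}$)
$C{\left(L \right)} = - \frac{L}{6}$
$M = - \frac{79507}{216000}$ ($M = \left(\frac{1}{12} \left(-5\right) + \frac{5 - 2}{2 \left(-5\right)}\right)^{3} = \left(- \frac{5}{12} + \frac{1}{2} \cdot 3 \left(- \frac{1}{5}\right)\right)^{3} = \left(- \frac{5}{12} - \frac{3}{10}\right)^{3} = \left(- \frac{43}{60}\right)^{3} = - \frac{79507}{216000} \approx -0.36809$)
$C{\left(z \right)} + M = \left(- \frac{1}{6}\right) 1489 - \frac{79507}{216000} = - \frac{1489}{6} - \frac{79507}{216000} = - \frac{53683507}{216000}$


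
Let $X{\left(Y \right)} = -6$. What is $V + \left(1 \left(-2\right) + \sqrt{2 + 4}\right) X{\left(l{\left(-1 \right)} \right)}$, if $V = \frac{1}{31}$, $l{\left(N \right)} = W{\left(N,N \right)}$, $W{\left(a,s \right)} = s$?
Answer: $\frac{373}{31} - 6 \sqrt{6} \approx -2.6647$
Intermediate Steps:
$l{\left(N \right)} = N$
$V = \frac{1}{31} \approx 0.032258$
$V + \left(1 \left(-2\right) + \sqrt{2 + 4}\right) X{\left(l{\left(-1 \right)} \right)} = \frac{1}{31} + \left(1 \left(-2\right) + \sqrt{2 + 4}\right) \left(-6\right) = \frac{1}{31} + \left(-2 + \sqrt{6}\right) \left(-6\right) = \frac{1}{31} + \left(12 - 6 \sqrt{6}\right) = \frac{373}{31} - 6 \sqrt{6}$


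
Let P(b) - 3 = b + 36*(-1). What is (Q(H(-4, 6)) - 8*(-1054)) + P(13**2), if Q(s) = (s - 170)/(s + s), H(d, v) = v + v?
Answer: 102737/12 ≈ 8561.4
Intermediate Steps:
H(d, v) = 2*v
Q(s) = (-170 + s)/(2*s) (Q(s) = (-170 + s)/((2*s)) = (-170 + s)*(1/(2*s)) = (-170 + s)/(2*s))
P(b) = -33 + b (P(b) = 3 + (b + 36*(-1)) = 3 + (b - 36) = 3 + (-36 + b) = -33 + b)
(Q(H(-4, 6)) - 8*(-1054)) + P(13**2) = ((-170 + 2*6)/(2*((2*6))) - 8*(-1054)) + (-33 + 13**2) = ((1/2)*(-170 + 12)/12 + 8432) + (-33 + 169) = ((1/2)*(1/12)*(-158) + 8432) + 136 = (-79/12 + 8432) + 136 = 101105/12 + 136 = 102737/12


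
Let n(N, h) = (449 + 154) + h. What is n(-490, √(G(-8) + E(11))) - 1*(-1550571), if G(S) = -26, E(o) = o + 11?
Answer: 1551174 + 2*I ≈ 1.5512e+6 + 2.0*I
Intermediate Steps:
E(o) = 11 + o
n(N, h) = 603 + h
n(-490, √(G(-8) + E(11))) - 1*(-1550571) = (603 + √(-26 + (11 + 11))) - 1*(-1550571) = (603 + √(-26 + 22)) + 1550571 = (603 + √(-4)) + 1550571 = (603 + 2*I) + 1550571 = 1551174 + 2*I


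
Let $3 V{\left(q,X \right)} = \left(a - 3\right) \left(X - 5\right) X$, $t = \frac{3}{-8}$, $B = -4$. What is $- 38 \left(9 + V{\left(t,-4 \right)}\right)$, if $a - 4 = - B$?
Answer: $-2622$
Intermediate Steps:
$t = - \frac{3}{8}$ ($t = 3 \left(- \frac{1}{8}\right) = - \frac{3}{8} \approx -0.375$)
$a = 8$ ($a = 4 - -4 = 4 + 4 = 8$)
$V{\left(q,X \right)} = \frac{X \left(-25 + 5 X\right)}{3}$ ($V{\left(q,X \right)} = \frac{\left(8 - 3\right) \left(X - 5\right) X}{3} = \frac{5 \left(-5 + X\right) X}{3} = \frac{\left(-25 + 5 X\right) X}{3} = \frac{X \left(-25 + 5 X\right)}{3}$)
$- 38 \left(9 + V{\left(t,-4 \right)}\right) = - 38 \left(9 + \frac{5}{3} \left(-4\right) \left(-5 - 4\right)\right) = - 38 \left(9 + \frac{5}{3} \left(-4\right) \left(-9\right)\right) = - 38 \left(9 + 60\right) = \left(-38\right) 69 = -2622$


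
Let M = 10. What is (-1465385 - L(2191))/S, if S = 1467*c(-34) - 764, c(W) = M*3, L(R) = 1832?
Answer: -1467217/43246 ≈ -33.927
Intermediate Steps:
c(W) = 30 (c(W) = 10*3 = 30)
S = 43246 (S = 1467*30 - 764 = 44010 - 764 = 43246)
(-1465385 - L(2191))/S = (-1465385 - 1*1832)/43246 = (-1465385 - 1832)*(1/43246) = -1467217*1/43246 = -1467217/43246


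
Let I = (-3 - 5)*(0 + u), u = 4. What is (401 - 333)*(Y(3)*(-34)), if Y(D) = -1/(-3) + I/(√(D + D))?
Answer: -2312/3 + 36992*√6/3 ≈ 29433.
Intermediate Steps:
I = -32 (I = (-3 - 5)*(0 + 4) = -8*4 = -32)
Y(D) = ⅓ - 16*√2/√D (Y(D) = -1/(-3) - 32/√(D + D) = -1*(-⅓) - 32*√2/(2*√D) = ⅓ - 32*√2/(2*√D) = ⅓ - 16*√2/√D)
(401 - 333)*(Y(3)*(-34)) = (401 - 333)*((⅓ - 16*√2/√3)*(-34)) = 68*((⅓ - 16*√2*√3/3)*(-34)) = 68*((⅓ - 16*√6/3)*(-34)) = 68*(-34/3 + 544*√6/3) = -2312/3 + 36992*√6/3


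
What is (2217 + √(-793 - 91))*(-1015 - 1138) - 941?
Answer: -4774142 - 4306*I*√221 ≈ -4.7741e+6 - 64013.0*I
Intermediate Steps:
(2217 + √(-793 - 91))*(-1015 - 1138) - 941 = (2217 + √(-884))*(-2153) - 941 = (2217 + 2*I*√221)*(-2153) - 941 = (-4773201 - 4306*I*√221) - 941 = -4774142 - 4306*I*√221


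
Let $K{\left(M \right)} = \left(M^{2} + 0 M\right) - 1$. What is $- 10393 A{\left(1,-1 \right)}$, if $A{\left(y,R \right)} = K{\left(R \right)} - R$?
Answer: $-10393$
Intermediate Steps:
$K{\left(M \right)} = -1 + M^{2}$ ($K{\left(M \right)} = \left(M^{2} + 0\right) - 1 = M^{2} - 1 = -1 + M^{2}$)
$A{\left(y,R \right)} = -1 + R^{2} - R$ ($A{\left(y,R \right)} = \left(-1 + R^{2}\right) - R = -1 + R^{2} - R$)
$- 10393 A{\left(1,-1 \right)} = - 10393 \left(-1 + \left(-1\right)^{2} - -1\right) = - 10393 \left(-1 + 1 + 1\right) = \left(-10393\right) 1 = -10393$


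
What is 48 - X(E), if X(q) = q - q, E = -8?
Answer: 48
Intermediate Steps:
X(q) = 0
48 - X(E) = 48 - 1*0 = 48 + 0 = 48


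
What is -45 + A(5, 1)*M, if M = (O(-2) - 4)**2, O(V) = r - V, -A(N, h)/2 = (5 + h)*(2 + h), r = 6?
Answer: -621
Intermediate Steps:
A(N, h) = -2*(2 + h)*(5 + h) (A(N, h) = -2*(5 + h)*(2 + h) = -2*(2 + h)*(5 + h))
O(V) = 6 - V
M = 16 (M = ((6 - 1*(-2)) - 4)**2 = ((6 + 2) - 4)**2 = (8 - 4)**2 = 4**2 = 16)
-45 + A(5, 1)*M = -45 + (-20 - 14*1 - 2*1**2)*16 = -45 + (-20 - 14 - 2*1)*16 = -45 + (-20 - 14 - 2)*16 = -45 - 36*16 = -45 - 576 = -621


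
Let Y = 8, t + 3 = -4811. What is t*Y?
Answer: -38512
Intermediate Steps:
t = -4814 (t = -3 - 4811 = -4814)
t*Y = -4814*8 = -38512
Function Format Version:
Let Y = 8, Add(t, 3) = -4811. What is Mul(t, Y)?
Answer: -38512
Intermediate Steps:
t = -4814 (t = Add(-3, -4811) = -4814)
Mul(t, Y) = Mul(-4814, 8) = -38512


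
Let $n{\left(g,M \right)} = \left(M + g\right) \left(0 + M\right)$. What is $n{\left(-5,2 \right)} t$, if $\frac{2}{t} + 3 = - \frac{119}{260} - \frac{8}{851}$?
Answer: $\frac{2655120}{767129} \approx 3.4611$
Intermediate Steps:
$n{\left(g,M \right)} = M \left(M + g\right)$ ($n{\left(g,M \right)} = \left(M + g\right) M = M \left(M + g\right)$)
$t = - \frac{442520}{767129}$ ($t = \frac{2}{-3 - \left(\frac{8}{851} + \frac{119}{260}\right)} = \frac{2}{-3 - \frac{103349}{221260}} = \frac{2}{- \frac{767129}{221260}} = 2 \left(- \frac{221260}{767129}\right) = - \frac{442520}{767129} \approx -0.57685$)
$n{\left(-5,2 \right)} t = 2 \left(2 - 5\right) \left(- \frac{442520}{767129}\right) = 2 \left(-3\right) \left(- \frac{442520}{767129}\right) = \left(-6\right) \left(- \frac{442520}{767129}\right) = \frac{2655120}{767129}$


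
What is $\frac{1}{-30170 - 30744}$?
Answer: $- \frac{1}{60914} \approx -1.6417 \cdot 10^{-5}$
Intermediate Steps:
$\frac{1}{-30170 - 30744} = \frac{1}{-60914} = - \frac{1}{60914}$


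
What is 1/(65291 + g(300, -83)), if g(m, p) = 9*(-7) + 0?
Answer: 1/65228 ≈ 1.5331e-5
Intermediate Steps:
g(m, p) = -63 (g(m, p) = -63 + 0 = -63)
1/(65291 + g(300, -83)) = 1/(65291 - 63) = 1/65228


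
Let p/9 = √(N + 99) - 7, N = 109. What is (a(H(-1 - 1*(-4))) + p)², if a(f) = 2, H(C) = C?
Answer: 20569 - 4392*√13 ≈ 4733.4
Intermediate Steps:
p = -63 + 36*√13 (p = 9*(√(109 + 99) - 7) = 9*(√208 - 7) = 9*(4*√13 - 7) = 9*(-7 + 4*√13) = -63 + 36*√13 ≈ 66.800)
(a(H(-1 - 1*(-4))) + p)² = (2 + (-63 + 36*√13))² = (-61 + 36*√13)²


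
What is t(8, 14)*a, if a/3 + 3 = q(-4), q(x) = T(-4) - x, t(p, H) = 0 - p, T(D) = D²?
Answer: -408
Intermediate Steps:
t(p, H) = -p
q(x) = 16 - x (q(x) = (-4)² - x = 16 - x)
a = 51 (a = -9 + 3*(16 - 1*(-4)) = -9 + 3*(16 + 4) = -9 + 3*20 = -9 + 60 = 51)
t(8, 14)*a = -1*8*51 = -8*51 = -408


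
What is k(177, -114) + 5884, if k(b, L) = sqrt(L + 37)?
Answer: 5884 + I*sqrt(77) ≈ 5884.0 + 8.775*I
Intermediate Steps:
k(b, L) = sqrt(37 + L)
k(177, -114) + 5884 = sqrt(37 - 114) + 5884 = sqrt(-77) + 5884 = I*sqrt(77) + 5884 = 5884 + I*sqrt(77)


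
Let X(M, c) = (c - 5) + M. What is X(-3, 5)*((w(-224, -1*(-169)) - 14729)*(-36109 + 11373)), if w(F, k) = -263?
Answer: -1112526336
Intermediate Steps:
X(M, c) = -5 + M + c (X(M, c) = (-5 + c) + M = -5 + M + c)
X(-3, 5)*((w(-224, -1*(-169)) - 14729)*(-36109 + 11373)) = (-5 - 3 + 5)*((-263 - 14729)*(-36109 + 11373)) = -(-44976)*(-24736) = -3*370842112 = -1112526336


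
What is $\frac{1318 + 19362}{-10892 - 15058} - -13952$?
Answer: $\frac{36203372}{2595} \approx 13951.0$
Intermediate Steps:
$\frac{1318 + 19362}{-10892 - 15058} - -13952 = \frac{20680}{-25950} + 13952 = 20680 \left(- \frac{1}{25950}\right) + 13952 = - \frac{2068}{2595} + 13952 = \frac{36203372}{2595}$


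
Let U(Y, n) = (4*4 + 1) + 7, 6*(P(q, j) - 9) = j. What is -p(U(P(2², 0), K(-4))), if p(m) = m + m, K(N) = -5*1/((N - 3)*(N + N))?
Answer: -48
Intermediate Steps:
P(q, j) = 9 + j/6
K(N) = -5/(2*N*(-3 + N)) (K(N) = -5*1/(2*N*(-3 + N)) = -5/(2*N*(-3 + N)))
U(Y, n) = 24 (U(Y, n) = (16 + 1) + 7 = 17 + 7 = 24)
p(m) = 2*m
-p(U(P(2², 0), K(-4))) = -2*24 = -1*48 = -48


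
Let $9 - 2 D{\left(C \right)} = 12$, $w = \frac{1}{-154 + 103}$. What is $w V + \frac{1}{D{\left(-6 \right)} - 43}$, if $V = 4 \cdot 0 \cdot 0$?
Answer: $- \frac{2}{89} \approx -0.022472$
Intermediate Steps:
$w = - \frac{1}{51}$ ($w = \frac{1}{-51} = - \frac{1}{51} \approx -0.019608$)
$D{\left(C \right)} = - \frac{3}{2}$ ($D{\left(C \right)} = \frac{9}{2} - 6 = - \frac{3}{2}$)
$V = 0$ ($V = 0 \cdot 0 = 0$)
$w V + \frac{1}{D{\left(-6 \right)} - 43} = \left(- \frac{1}{51}\right) 0 + \frac{1}{- \frac{3}{2} - 43} = 0 + \frac{1}{- \frac{89}{2}} = 0 - \frac{2}{89} = - \frac{2}{89}$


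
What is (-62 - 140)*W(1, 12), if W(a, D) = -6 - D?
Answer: 3636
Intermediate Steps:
(-62 - 140)*W(1, 12) = (-62 - 140)*(-6 - 1*12) = -202*(-6 - 12) = -202*(-18) = 3636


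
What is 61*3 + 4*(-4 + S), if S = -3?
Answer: 155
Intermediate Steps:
61*3 + 4*(-4 + S) = 61*3 + 4*(-4 - 3) = 183 + 4*(-7) = 183 - 28 = 155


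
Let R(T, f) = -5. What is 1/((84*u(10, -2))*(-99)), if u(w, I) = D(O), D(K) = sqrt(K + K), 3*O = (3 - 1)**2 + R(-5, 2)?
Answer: I*sqrt(6)/16632 ≈ 0.00014728*I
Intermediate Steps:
O = -1/3 (O = ((3 - 1)**2 - 5)/3 = (2**2 - 5)/3 = (4 - 5)/3 = (1/3)*(-1) = -1/3 ≈ -0.33333)
D(K) = sqrt(2)*sqrt(K) (D(K) = sqrt(2*K) = sqrt(2)*sqrt(K))
u(w, I) = I*sqrt(6)/3 (u(w, I) = sqrt(2)*sqrt(-1/3) = sqrt(2)*(I*sqrt(3)/3) = I*sqrt(6)/3)
1/((84*u(10, -2))*(-99)) = 1/((84*(I*sqrt(6)/3))*(-99)) = 1/((28*I*sqrt(6))*(-99)) = 1/(-2772*I*sqrt(6)) = I*sqrt(6)/16632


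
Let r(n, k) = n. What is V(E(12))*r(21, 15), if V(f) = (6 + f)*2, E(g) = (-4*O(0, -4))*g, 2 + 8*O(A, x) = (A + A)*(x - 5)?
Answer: 756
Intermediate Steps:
O(A, x) = -¼ + A*(-5 + x)/4 (O(A, x) = -¼ + ((A + A)*(x - 5))/8 = -¼ + ((2*A)*(-5 + x))/8 = -¼ + (2*A*(-5 + x))/8 = -¼ + A*(-5 + x)/4)
E(g) = g (E(g) = (-4*(-¼ - 5/4*0 + (¼)*0*(-4)))*g = (-4*(-¼ + 0 + 0))*g = (-4*(-¼))*g = 1*g = g)
V(f) = 12 + 2*f
V(E(12))*r(21, 15) = (12 + 2*12)*21 = (12 + 24)*21 = 36*21 = 756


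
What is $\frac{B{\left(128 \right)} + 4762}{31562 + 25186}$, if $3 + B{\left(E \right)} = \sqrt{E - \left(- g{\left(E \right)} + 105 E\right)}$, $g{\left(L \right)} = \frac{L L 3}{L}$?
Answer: $\frac{4759}{56748} + \frac{2 i \sqrt{202}}{14187} \approx 0.083862 + 0.0020036 i$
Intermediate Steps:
$g{\left(L \right)} = 3 L$ ($g{\left(L \right)} = \frac{L^{2} \cdot 3}{L} = \frac{3 L^{2}}{L} = 3 L$)
$B{\left(E \right)} = -3 + \sqrt{101} \sqrt{- E}$ ($B{\left(E \right)} = -3 + \sqrt{E + \left(- 105 E + 3 E\right)} = -3 + \sqrt{E - 102 E} = -3 + \sqrt{- 101 E} = -3 + \sqrt{101} \sqrt{- E}$)
$\frac{B{\left(128 \right)} + 4762}{31562 + 25186} = \frac{\left(-3 + \sqrt{101} \sqrt{\left(-1\right) 128}\right) + 4762}{31562 + 25186} = \frac{\left(-3 + \sqrt{101} \sqrt{-128}\right) + 4762}{56748} = \left(\left(-3 + \sqrt{101} \cdot 8 i \sqrt{2}\right) + 4762\right) \frac{1}{56748} = \left(\left(-3 + 8 i \sqrt{202}\right) + 4762\right) \frac{1}{56748} = \left(4759 + 8 i \sqrt{202}\right) \frac{1}{56748} = \frac{4759}{56748} + \frac{2 i \sqrt{202}}{14187}$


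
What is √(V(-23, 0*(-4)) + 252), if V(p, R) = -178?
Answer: √74 ≈ 8.6023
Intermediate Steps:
√(V(-23, 0*(-4)) + 252) = √(-178 + 252) = √74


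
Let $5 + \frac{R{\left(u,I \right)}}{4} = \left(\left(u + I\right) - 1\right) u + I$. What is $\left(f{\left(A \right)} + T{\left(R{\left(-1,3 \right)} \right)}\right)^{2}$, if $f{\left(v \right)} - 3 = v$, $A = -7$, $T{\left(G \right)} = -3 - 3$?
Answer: $100$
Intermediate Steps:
$R{\left(u,I \right)} = -20 + 4 I + 4 u \left(-1 + I + u\right)$ ($R{\left(u,I \right)} = -20 + 4 \left(\left(\left(u + I\right) - 1\right) u + I\right) = -20 + 4 \left(\left(\left(I + u\right) - 1\right) u + I\right) = -20 + 4 \left(\left(-1 + I + u\right) u + I\right) = -20 + 4 \left(u \left(-1 + I + u\right) + I\right) = -20 + 4 \left(I + u \left(-1 + I + u\right)\right) = -20 + \left(4 I + 4 u \left(-1 + I + u\right)\right) = -20 + 4 I + 4 u \left(-1 + I + u\right)$)
$T{\left(G \right)} = -6$
$f{\left(v \right)} = 3 + v$
$\left(f{\left(A \right)} + T{\left(R{\left(-1,3 \right)} \right)}\right)^{2} = \left(\left(3 - 7\right) - 6\right)^{2} = \left(-4 - 6\right)^{2} = \left(-10\right)^{2} = 100$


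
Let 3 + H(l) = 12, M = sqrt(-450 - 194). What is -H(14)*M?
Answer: -18*I*sqrt(161) ≈ -228.39*I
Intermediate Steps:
M = 2*I*sqrt(161) (M = sqrt(-644) = 2*I*sqrt(161) ≈ 25.377*I)
H(l) = 9 (H(l) = -3 + 12 = 9)
-H(14)*M = -9*2*I*sqrt(161) = -18*I*sqrt(161)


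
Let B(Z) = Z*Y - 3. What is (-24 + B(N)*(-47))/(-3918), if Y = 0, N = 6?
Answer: -39/1306 ≈ -0.029862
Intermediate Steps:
B(Z) = -3 (B(Z) = Z*0 - 3 = 0 - 3 = -3)
(-24 + B(N)*(-47))/(-3918) = (-24 - 3*(-47))/(-3918) = (-24 + 141)*(-1/3918) = 117*(-1/3918) = -39/1306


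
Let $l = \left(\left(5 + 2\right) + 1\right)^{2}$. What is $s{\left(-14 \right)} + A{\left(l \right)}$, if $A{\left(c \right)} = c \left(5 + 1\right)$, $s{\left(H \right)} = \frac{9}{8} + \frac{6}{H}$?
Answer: $\frac{21543}{56} \approx 384.7$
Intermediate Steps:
$s{\left(H \right)} = \frac{9}{8} + \frac{6}{H}$ ($s{\left(H \right)} = 9 \cdot \frac{1}{8} + \frac{6}{H} = \frac{9}{8} + \frac{6}{H}$)
$l = 64$ ($l = \left(7 + 1\right)^{2} = 8^{2} = 64$)
$A{\left(c \right)} = 6 c$ ($A{\left(c \right)} = c 6 = 6 c$)
$s{\left(-14 \right)} + A{\left(l \right)} = \left(\frac{9}{8} + \frac{6}{-14}\right) + 6 \cdot 64 = \left(\frac{9}{8} + 6 \left(- \frac{1}{14}\right)\right) + 384 = \left(\frac{9}{8} - \frac{3}{7}\right) + 384 = \frac{39}{56} + 384 = \frac{21543}{56}$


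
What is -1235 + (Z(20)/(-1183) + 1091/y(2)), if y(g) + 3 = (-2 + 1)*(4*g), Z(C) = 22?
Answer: -17361950/13013 ≈ -1334.2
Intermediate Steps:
y(g) = -3 - 4*g (y(g) = -3 + (-2 + 1)*(4*g) = -3 - 4*g)
-1235 + (Z(20)/(-1183) + 1091/y(2)) = -1235 + (22/(-1183) + 1091/(-3 - 4*2)) = -1235 + (22*(-1/1183) + 1091/(-3 - 8)) = -1235 + (-22/1183 + 1091/(-11)) = -1235 + (-22/1183 + 1091*(-1/11)) = -1235 + (-22/1183 - 1091/11) = -1235 - 1290895/13013 = -17361950/13013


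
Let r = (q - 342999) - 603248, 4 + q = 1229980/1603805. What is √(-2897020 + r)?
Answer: I*√395424923920861835/320761 ≈ 1960.4*I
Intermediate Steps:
q = -1037048/320761 (q = -4 + 1229980/1603805 = -4 + 1229980*(1/1603805) = -4 + 245996/320761 = -1037048/320761 ≈ -3.2331)
r = -303520171015/320761 (r = (-1037048/320761 - 342999) - 603248 = -110021739287/320761 - 603248 = -303520171015/320761 ≈ -9.4625e+5)
√(-2897020 + r) = √(-2897020 - 303520171015/320761) = √(-1232771203235/320761) = I*√395424923920861835/320761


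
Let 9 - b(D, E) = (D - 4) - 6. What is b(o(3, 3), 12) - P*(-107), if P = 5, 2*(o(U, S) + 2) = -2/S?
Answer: 1669/3 ≈ 556.33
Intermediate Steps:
o(U, S) = -2 - 1/S (o(U, S) = -2 + (-2/S)/2 = -2 - 1/S)
b(D, E) = 19 - D (b(D, E) = 9 - ((D - 4) - 6) = 9 - ((-4 + D) - 6) = 9 - (-10 + D) = 9 + (10 - D) = 19 - D)
b(o(3, 3), 12) - P*(-107) = (19 - (-2 - 1/3)) - 5*(-107) = (19 - (-2 - 1*⅓)) - 1*(-535) = (19 - (-2 - ⅓)) + 535 = (19 - 1*(-7/3)) + 535 = (19 + 7/3) + 535 = 64/3 + 535 = 1669/3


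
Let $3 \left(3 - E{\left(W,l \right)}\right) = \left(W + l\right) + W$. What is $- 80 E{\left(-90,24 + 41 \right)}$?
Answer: $- \frac{9920}{3} \approx -3306.7$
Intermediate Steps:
$E{\left(W,l \right)} = 3 - \frac{2 W}{3} - \frac{l}{3}$ ($E{\left(W,l \right)} = 3 - \frac{\left(W + l\right) + W}{3} = 3 - \frac{l + 2 W}{3} = 3 - \left(\frac{l}{3} + \frac{2 W}{3}\right) = 3 - \frac{2 W}{3} - \frac{l}{3}$)
$- 80 E{\left(-90,24 + 41 \right)} = - 80 \left(3 - -60 - \frac{24 + 41}{3}\right) = - 80 \left(3 + 60 - \frac{65}{3}\right) = \left(-80\right) \frac{124}{3} = - \frac{9920}{3}$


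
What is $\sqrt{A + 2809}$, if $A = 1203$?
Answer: $2 \sqrt{1003} \approx 63.34$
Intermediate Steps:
$\sqrt{A + 2809} = \sqrt{1203 + 2809} = \sqrt{4012} = 2 \sqrt{1003}$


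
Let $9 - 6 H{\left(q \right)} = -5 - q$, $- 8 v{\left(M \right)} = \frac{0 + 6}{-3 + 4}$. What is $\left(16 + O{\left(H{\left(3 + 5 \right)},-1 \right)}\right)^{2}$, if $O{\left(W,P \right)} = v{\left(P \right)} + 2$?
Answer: $\frac{4761}{16} \approx 297.56$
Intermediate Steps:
$v{\left(M \right)} = - \frac{3}{4}$ ($v{\left(M \right)} = - \frac{\left(0 + 6\right) \frac{1}{-3 + 4}}{8} = - \frac{6 \cdot 1^{-1}}{8} = - \frac{6 \cdot 1}{8} = \left(- \frac{1}{8}\right) 6 = - \frac{3}{4}$)
$H{\left(q \right)} = \frac{7}{3} + \frac{q}{6}$ ($H{\left(q \right)} = \frac{3}{2} - \frac{-5 - q}{6} = \frac{3}{2} + \left(\frac{5}{6} + \frac{q}{6}\right) = \frac{7}{3} + \frac{q}{6}$)
$O{\left(W,P \right)} = \frac{5}{4}$ ($O{\left(W,P \right)} = - \frac{3}{4} + 2 = \frac{5}{4}$)
$\left(16 + O{\left(H{\left(3 + 5 \right)},-1 \right)}\right)^{2} = \left(16 + \frac{5}{4}\right)^{2} = \left(\frac{69}{4}\right)^{2} = \frac{4761}{16}$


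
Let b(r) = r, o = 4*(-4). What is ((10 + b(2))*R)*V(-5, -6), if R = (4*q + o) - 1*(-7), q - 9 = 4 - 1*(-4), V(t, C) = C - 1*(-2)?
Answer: -2832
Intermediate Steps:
V(t, C) = 2 + C (V(t, C) = C + 2 = 2 + C)
q = 17 (q = 9 + (4 - 1*(-4)) = 9 + (4 + 4) = 9 + 8 = 17)
o = -16
R = 59 (R = (4*17 - 16) - 1*(-7) = (68 - 16) + 7 = 52 + 7 = 59)
((10 + b(2))*R)*V(-5, -6) = ((10 + 2)*59)*(2 - 6) = (12*59)*(-4) = 708*(-4) = -2832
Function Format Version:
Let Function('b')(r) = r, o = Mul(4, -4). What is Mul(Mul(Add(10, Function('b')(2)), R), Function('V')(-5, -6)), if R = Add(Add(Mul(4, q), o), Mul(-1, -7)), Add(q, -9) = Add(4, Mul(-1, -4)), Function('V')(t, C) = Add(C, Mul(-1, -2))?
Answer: -2832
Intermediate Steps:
Function('V')(t, C) = Add(2, C) (Function('V')(t, C) = Add(C, 2) = Add(2, C))
q = 17 (q = Add(9, Add(4, Mul(-1, -4))) = Add(9, Add(4, 4)) = Add(9, 8) = 17)
o = -16
R = 59 (R = Add(Add(Mul(4, 17), -16), Mul(-1, -7)) = Add(Add(68, -16), 7) = Add(52, 7) = 59)
Mul(Mul(Add(10, Function('b')(2)), R), Function('V')(-5, -6)) = Mul(Mul(Add(10, 2), 59), Add(2, -6)) = Mul(Mul(12, 59), -4) = Mul(708, -4) = -2832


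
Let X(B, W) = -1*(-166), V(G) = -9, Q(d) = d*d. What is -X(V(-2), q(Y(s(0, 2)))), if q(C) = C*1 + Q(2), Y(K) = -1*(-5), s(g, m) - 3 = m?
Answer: -166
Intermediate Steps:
s(g, m) = 3 + m
Q(d) = d**2
Y(K) = 5
q(C) = 4 + C (q(C) = C*1 + 2**2 = C + 4 = 4 + C)
X(B, W) = 166
-X(V(-2), q(Y(s(0, 2)))) = -1*166 = -166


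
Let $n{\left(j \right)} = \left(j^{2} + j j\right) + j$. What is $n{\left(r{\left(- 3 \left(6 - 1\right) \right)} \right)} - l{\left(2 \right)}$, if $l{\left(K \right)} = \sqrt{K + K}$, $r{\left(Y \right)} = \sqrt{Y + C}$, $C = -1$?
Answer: $-34 + 4 i \approx -34.0 + 4.0 i$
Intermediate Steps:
$r{\left(Y \right)} = \sqrt{-1 + Y}$ ($r{\left(Y \right)} = \sqrt{Y - 1} = \sqrt{-1 + Y}$)
$n{\left(j \right)} = j + 2 j^{2}$ ($n{\left(j \right)} = \left(j^{2} + j^{2}\right) + j = 2 j^{2} + j = j + 2 j^{2}$)
$l{\left(K \right)} = \sqrt{2} \sqrt{K}$ ($l{\left(K \right)} = \sqrt{2 K} = \sqrt{2} \sqrt{K}$)
$n{\left(r{\left(- 3 \left(6 - 1\right) \right)} \right)} - l{\left(2 \right)} = \sqrt{-1 - 3 \left(6 - 1\right)} \left(1 + 2 \sqrt{-1 - 3 \left(6 - 1\right)}\right) - \sqrt{2} \sqrt{2} = \sqrt{-1 - 15} \left(1 + 2 \sqrt{-1 - 15}\right) - 2 = \sqrt{-16} \left(1 + 2 \sqrt{-16}\right) - 2 = 4 i \left(1 + 2 \cdot 4 i\right) - 2 = 4 i \left(1 + 8 i\right) - 2 = -2 + 4 i \left(1 + 8 i\right)$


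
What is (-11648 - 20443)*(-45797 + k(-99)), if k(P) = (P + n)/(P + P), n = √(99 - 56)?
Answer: 2939310963/2 + 10697*√43/66 ≈ 1.4697e+9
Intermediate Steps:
n = √43 ≈ 6.5574
k(P) = (P + √43)/(2*P) (k(P) = (P + √43)/(P + P) = (P + √43)/((2*P)) = (P + √43)*(1/(2*P)) = (P + √43)/(2*P))
(-11648 - 20443)*(-45797 + k(-99)) = (-11648 - 20443)*(-45797 + (½)*(-99 + √43)/(-99)) = -32091*(-45797 + (½)*(-1/99)*(-99 + √43)) = -32091*(-45797 + (½ - √43/198)) = -32091*(-91593/2 - √43/198) = 2939310963/2 + 10697*√43/66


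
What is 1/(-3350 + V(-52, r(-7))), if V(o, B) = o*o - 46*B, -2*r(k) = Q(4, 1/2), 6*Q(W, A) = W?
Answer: -3/1892 ≈ -0.0015856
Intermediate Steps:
Q(W, A) = W/6
r(k) = -⅓ (r(k) = -4/12 = -½*⅔ = -⅓)
V(o, B) = o² - 46*B
1/(-3350 + V(-52, r(-7))) = 1/(-3350 + ((-52)² - 46*(-⅓))) = 1/(-3350 + (2704 + 46/3)) = 1/(-3350 + 8158/3) = 1/(-1892/3) = -3/1892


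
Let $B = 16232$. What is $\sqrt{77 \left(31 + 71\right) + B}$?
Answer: $\sqrt{24086} \approx 155.2$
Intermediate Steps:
$\sqrt{77 \left(31 + 71\right) + B} = \sqrt{77 \left(31 + 71\right) + 16232} = \sqrt{77 \cdot 102 + 16232} = \sqrt{7854 + 16232} = \sqrt{24086}$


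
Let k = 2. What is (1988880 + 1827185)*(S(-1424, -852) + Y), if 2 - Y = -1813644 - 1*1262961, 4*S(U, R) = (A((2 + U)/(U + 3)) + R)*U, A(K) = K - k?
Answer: 18329973737981235/1421 ≈ 1.2899e+13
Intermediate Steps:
A(K) = -2 + K (A(K) = K - 1*2 = K - 2 = -2 + K)
S(U, R) = U*(-2 + R + (2 + U)/(3 + U))/4 (S(U, R) = (((-2 + (2 + U)/(U + 3)) + R)*U)/4 = (((-2 + (2 + U)/(3 + U)) + R)*U)/4 = ((-2 + R + (2 + U)/(3 + U))*U)/4 = (U*(-2 + R + (2 + U)/(3 + U)))/4 = U*(-2 + R + (2 + U)/(3 + U))/4)
Y = 3076607 (Y = 2 - (-1813644 - 1*1262961) = 2 - (-1813644 - 1262961) = 2 - 1*(-3076605) = 2 + 3076605 = 3076607)
(1988880 + 1827185)*(S(-1424, -852) + Y) = (1988880 + 1827185)*((¼)*(-1424)*(2 - 1424 + (-2 - 852)*(3 - 1424))/(3 - 1424) + 3076607) = 3816065*((¼)*(-1424)*(2 - 1424 - 854*(-1421))/(-1421) + 3076607) = 3816065*((¼)*(-1424)*(-1/1421)*(2 - 1424 + 1213534) + 3076607) = 3816065*((¼)*(-1424)*(-1/1421)*1212112 + 3076607) = 3816065*(431511872/1421 + 3076607) = 3816065*(4803370419/1421) = 18329973737981235/1421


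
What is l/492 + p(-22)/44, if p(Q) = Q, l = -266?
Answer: -128/123 ≈ -1.0406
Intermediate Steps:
l/492 + p(-22)/44 = -266/492 - 22/44 = -266*1/492 - 22*1/44 = -133/246 - 1/2 = -128/123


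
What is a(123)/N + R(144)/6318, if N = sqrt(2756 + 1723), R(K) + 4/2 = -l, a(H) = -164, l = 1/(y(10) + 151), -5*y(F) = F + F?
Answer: -295/928746 - 164*sqrt(4479)/4479 ≈ -2.4508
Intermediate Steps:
y(F) = -2*F/5 (y(F) = -(F + F)/5 = -2*F/5)
l = 1/147 (l = 1/(-2/5*10 + 151) = 1/(-4 + 151) = 1/147 ≈ 0.0068027)
R(K) = -295/147 (R(K) = -2 - 1*1/147 = -2 - 1/147 = -295/147)
N = sqrt(4479) ≈ 66.925
a(123)/N + R(144)/6318 = -164*sqrt(4479)/4479 - 295/147/6318 = -164*sqrt(4479)/4479 - 295/147*1/6318 = -164*sqrt(4479)/4479 - 295/928746 = -295/928746 - 164*sqrt(4479)/4479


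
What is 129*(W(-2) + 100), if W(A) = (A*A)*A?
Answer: 11868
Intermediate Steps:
W(A) = A³ (W(A) = A²*A = A³)
129*(W(-2) + 100) = 129*((-2)³ + 100) = 129*(-8 + 100) = 129*92 = 11868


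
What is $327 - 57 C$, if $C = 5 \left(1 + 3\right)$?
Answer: $-813$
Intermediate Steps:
$C = 20$ ($C = 5 \cdot 4 = 20$)
$327 - 57 C = 327 - 1140 = -813$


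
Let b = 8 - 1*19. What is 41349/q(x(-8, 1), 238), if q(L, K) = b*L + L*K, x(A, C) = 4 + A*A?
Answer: 41349/15436 ≈ 2.6787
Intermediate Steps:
b = -11 (b = 8 - 19 = -11)
x(A, C) = 4 + A²
q(L, K) = -11*L + K*L (q(L, K) = -11*L + L*K = -11*L + K*L)
41349/q(x(-8, 1), 238) = 41349/(((4 + (-8)²)*(-11 + 238))) = 41349/(((4 + 64)*227)) = 41349/((68*227)) = 41349/15436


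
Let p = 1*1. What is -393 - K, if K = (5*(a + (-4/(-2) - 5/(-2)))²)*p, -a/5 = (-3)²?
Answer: -34377/4 ≈ -8594.3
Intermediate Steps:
p = 1
a = -45 (a = -5*(-3)² = -5*9 = -45)
K = 32805/4 (K = (5*(-45 + (-4/(-2) - 5/(-2)))²)*1 = (5*(-45 + (-4*(-½) - 5*(-½)))²)*1 = (5*(-45 + (2 + 5/2))²)*1 = (5*(-45 + 9/2)²)*1 = (5*(-81/2)²)*1 = (5*(6561/4))*1 = (32805/4)*1 = 32805/4 ≈ 8201.3)
-393 - K = -393 - 1*32805/4 = -393 - 32805/4 = -34377/4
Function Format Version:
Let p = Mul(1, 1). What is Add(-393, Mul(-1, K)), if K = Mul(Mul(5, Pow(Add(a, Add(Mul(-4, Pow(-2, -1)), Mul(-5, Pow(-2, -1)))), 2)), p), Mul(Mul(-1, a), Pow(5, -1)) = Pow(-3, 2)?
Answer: Rational(-34377, 4) ≈ -8594.3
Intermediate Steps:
p = 1
a = -45 (a = Mul(-5, Pow(-3, 2)) = Mul(-5, 9) = -45)
K = Rational(32805, 4) (K = Mul(Mul(5, Pow(Add(-45, Add(Mul(-4, Pow(-2, -1)), Mul(-5, Pow(-2, -1)))), 2)), 1) = Mul(Mul(5, Pow(Add(-45, Add(Mul(-4, Rational(-1, 2)), Mul(-5, Rational(-1, 2)))), 2)), 1) = Mul(Mul(5, Pow(Add(-45, Add(2, Rational(5, 2))), 2)), 1) = Mul(Mul(5, Pow(Add(-45, Rational(9, 2)), 2)), 1) = Mul(Mul(5, Pow(Rational(-81, 2), 2)), 1) = Mul(Mul(5, Rational(6561, 4)), 1) = Mul(Rational(32805, 4), 1) = Rational(32805, 4) ≈ 8201.3)
Add(-393, Mul(-1, K)) = Add(-393, Mul(-1, Rational(32805, 4))) = Add(-393, Rational(-32805, 4)) = Rational(-34377, 4)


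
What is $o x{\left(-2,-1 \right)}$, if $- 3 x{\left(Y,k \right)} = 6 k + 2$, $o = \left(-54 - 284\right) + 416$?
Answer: $104$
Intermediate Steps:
$o = 78$ ($o = -338 + 416 = 78$)
$x{\left(Y,k \right)} = - \frac{2}{3} - 2 k$ ($x{\left(Y,k \right)} = - \frac{6 k + 2}{3} = - \frac{2 + 6 k}{3} = - \frac{2}{3} - 2 k$)
$o x{\left(-2,-1 \right)} = 78 \left(- \frac{2}{3} - -2\right) = 78 \left(- \frac{2}{3} + 2\right) = 78 \cdot \frac{4}{3} = 104$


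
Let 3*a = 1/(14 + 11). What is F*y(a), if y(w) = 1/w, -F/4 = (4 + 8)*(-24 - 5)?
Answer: 104400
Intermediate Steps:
F = 1392 (F = -4*(4 + 8)*(-24 - 5) = -48*(-29) = -4*(-348) = 1392)
a = 1/75 (a = 1/(3*(14 + 11)) = (⅓)/25 = (⅓)*(1/25) = 1/75 ≈ 0.013333)
F*y(a) = 1392/(1/75) = 1392*75 = 104400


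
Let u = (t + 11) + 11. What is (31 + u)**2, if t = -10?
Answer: 1849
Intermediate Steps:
u = 12 (u = (-10 + 11) + 11 = 1 + 11 = 12)
(31 + u)**2 = (31 + 12)**2 = 43**2 = 1849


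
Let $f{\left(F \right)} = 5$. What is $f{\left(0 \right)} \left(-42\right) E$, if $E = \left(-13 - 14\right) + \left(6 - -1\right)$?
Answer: $4200$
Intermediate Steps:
$E = -20$ ($E = -27 + \left(6 + 1\right) = -27 + 7 = -20$)
$f{\left(0 \right)} \left(-42\right) E = 5 \left(-42\right) \left(-20\right) = \left(-210\right) \left(-20\right) = 4200$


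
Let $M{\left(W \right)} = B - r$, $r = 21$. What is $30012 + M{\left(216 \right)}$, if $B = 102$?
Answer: $30093$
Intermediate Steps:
$M{\left(W \right)} = 81$ ($M{\left(W \right)} = 102 - 21 = 81$)
$30012 + M{\left(216 \right)} = 30012 + 81 = 30093$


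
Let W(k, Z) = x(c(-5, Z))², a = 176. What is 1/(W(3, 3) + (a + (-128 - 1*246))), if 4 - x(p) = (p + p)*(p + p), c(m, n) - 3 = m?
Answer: -1/54 ≈ -0.018519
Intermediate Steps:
c(m, n) = 3 + m
x(p) = 4 - 4*p² (x(p) = 4 - (p + p)*(p + p) = 4 - 2*p*2*p = 4 - 4*p²)
W(k, Z) = 144 (W(k, Z) = (4 - 4*(3 - 5)²)² = (4 - 4*(-2)²)² = (4 - 4*4)² = (4 - 16)² = (-12)² = 144)
1/(W(3, 3) + (a + (-128 - 1*246))) = 1/(144 + (176 + (-128 - 1*246))) = 1/(144 + (176 + (-128 - 246))) = 1/(144 + (176 - 374)) = 1/(144 - 198) = 1/(-54) = -1/54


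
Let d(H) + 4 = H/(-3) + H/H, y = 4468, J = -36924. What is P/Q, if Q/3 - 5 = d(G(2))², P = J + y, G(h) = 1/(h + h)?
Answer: -1557888/2089 ≈ -745.76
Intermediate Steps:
G(h) = 1/(2*h)
P = -32456 (P = -36924 + 4468 = -32456)
d(H) = -3 - H/3 (d(H) = -4 + (H/(-3) + H/H) = -4 + (H*(-⅓) + 1) = -4 + (-H/3 + 1) = -4 + (1 - H/3) = -3 - H/3)
Q = 2089/48 (Q = 15 + 3*(-3 - 1/(6*2))² = 15 + 3*(-3 - ⅓*¼)² = 15 + 3*(-3 - 1/12)² = 15 + 3*(-37/12)² = 15 + 3*(1369/144) = 15 + 1369/48 = 2089/48 ≈ 43.521)
P/Q = -32456/2089/48 = -32456*48/2089 = -1557888/2089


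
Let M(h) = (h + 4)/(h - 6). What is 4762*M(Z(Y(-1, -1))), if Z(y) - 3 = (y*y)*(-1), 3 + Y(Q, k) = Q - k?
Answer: 2381/3 ≈ 793.67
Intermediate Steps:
Y(Q, k) = -3 + Q - k (Y(Q, k) = -3 + (Q - k) = -3 + Q - k)
Z(y) = 3 - y² (Z(y) = 3 + (y*y)*(-1) = 3 + y²*(-1) = 3 - y²)
M(h) = (4 + h)/(-6 + h)
4762*M(Z(Y(-1, -1))) = 4762*((4 + (3 - (-3 - 1 - 1*(-1))²))/(-6 + (3 - (-3 - 1 - 1*(-1))²))) = 4762*((4 + (3 - (-3 - 1 + 1)²))/(-6 + (3 - (-3 - 1 + 1)²))) = 4762*((4 + (3 - 1*(-3)²))/(-6 + (3 - 1*(-3)²))) = 4762*((4 + (3 - 1*9))/(-6 + (3 - 1*9))) = 4762*((4 + (3 - 9))/(-6 + (3 - 9))) = 4762*((4 - 6)/(-6 - 6)) = 4762*(-2/(-12)) = 4762*(-1/12*(-2)) = 4762*(⅙) = 2381/3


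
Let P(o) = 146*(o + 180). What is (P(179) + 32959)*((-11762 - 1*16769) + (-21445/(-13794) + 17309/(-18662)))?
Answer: -156753196351613888/64355907 ≈ -2.4357e+9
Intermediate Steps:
P(o) = 26280 + 146*o (P(o) = 146*(180 + o) = 26280 + 146*o)
(P(179) + 32959)*((-11762 - 1*16769) + (-21445/(-13794) + 17309/(-18662))) = ((26280 + 146*179) + 32959)*((-11762 - 1*16769) + (-21445/(-13794) + 17309/(-18662))) = ((26280 + 26134) + 32959)*((-11762 - 16769) + (-21445*(-1/13794) + 17309*(-1/18662))) = (52414 + 32959)*(-28531 + (21445/13794 - 17309/18662)) = 85373*(-28531 + 40361561/64355907) = 85373*(-1836098021056/64355907) = -156753196351613888/64355907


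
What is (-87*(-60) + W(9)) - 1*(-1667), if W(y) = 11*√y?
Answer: 6920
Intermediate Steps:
(-87*(-60) + W(9)) - 1*(-1667) = (-87*(-60) + 11*√9) - 1*(-1667) = (5220 + 11*3) + 1667 = (5220 + 33) + 1667 = 5253 + 1667 = 6920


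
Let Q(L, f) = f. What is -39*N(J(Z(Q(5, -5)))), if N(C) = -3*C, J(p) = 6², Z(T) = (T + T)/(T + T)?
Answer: 4212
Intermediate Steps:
Z(T) = 1 (Z(T) = (2*T)/((2*T)) = (2*T)*(1/(2*T)) = 1)
J(p) = 36
-39*N(J(Z(Q(5, -5)))) = -(-117)*36 = -39*(-108) = 4212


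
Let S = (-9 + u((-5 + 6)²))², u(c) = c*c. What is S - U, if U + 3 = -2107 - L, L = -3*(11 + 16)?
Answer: 2093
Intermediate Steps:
L = -81 (L = -3*27 = -81)
U = -2029 (U = -3 + (-2107 - 1*(-81)) = -3 + (-2107 + 81) = -3 - 2026 = -2029)
u(c) = c²
S = 64 (S = (-9 + ((-5 + 6)²)²)² = (-9 + (1²)²)² = (-9 + 1²)² = (-9 + 1)² = (-8)² = 64)
S - U = 64 - 1*(-2029) = 64 + 2029 = 2093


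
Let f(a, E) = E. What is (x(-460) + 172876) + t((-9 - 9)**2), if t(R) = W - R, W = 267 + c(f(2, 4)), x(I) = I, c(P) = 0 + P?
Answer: 172363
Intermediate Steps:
c(P) = P
W = 271 (W = 267 + 4 = 271)
t(R) = 271 - R
(x(-460) + 172876) + t((-9 - 9)**2) = (-460 + 172876) + (271 - (-9 - 9)**2) = 172416 + (271 - 1*(-18)**2) = 172416 + (271 - 1*324) = 172416 + (271 - 324) = 172416 - 53 = 172363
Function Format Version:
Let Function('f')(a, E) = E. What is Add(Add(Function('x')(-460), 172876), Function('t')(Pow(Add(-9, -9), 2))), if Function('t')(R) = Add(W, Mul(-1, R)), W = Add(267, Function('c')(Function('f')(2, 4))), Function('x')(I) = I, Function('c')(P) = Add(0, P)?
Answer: 172363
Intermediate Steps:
Function('c')(P) = P
W = 271 (W = Add(267, 4) = 271)
Function('t')(R) = Add(271, Mul(-1, R))
Add(Add(Function('x')(-460), 172876), Function('t')(Pow(Add(-9, -9), 2))) = Add(Add(-460, 172876), Add(271, Mul(-1, Pow(Add(-9, -9), 2)))) = Add(172416, Add(271, Mul(-1, Pow(-18, 2)))) = Add(172416, Add(271, Mul(-1, 324))) = Add(172416, Add(271, -324)) = Add(172416, -53) = 172363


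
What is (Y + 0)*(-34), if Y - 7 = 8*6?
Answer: -1870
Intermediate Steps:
Y = 55 (Y = 7 + 8*6 = 7 + 48 = 55)
(Y + 0)*(-34) = (55 + 0)*(-34) = 55*(-34) = -1870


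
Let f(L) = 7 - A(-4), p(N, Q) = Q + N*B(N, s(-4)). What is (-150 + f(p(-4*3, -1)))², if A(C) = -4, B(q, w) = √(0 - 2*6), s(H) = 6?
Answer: 19321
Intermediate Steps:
B(q, w) = 2*I*√3 (B(q, w) = √(0 - 12) = √(-12) = 2*I*√3)
p(N, Q) = Q + 2*I*N*√3 (p(N, Q) = Q + N*(2*I*√3) = Q + 2*I*N*√3)
f(L) = 11 (f(L) = 7 - 1*(-4) = 7 + 4 = 11)
(-150 + f(p(-4*3, -1)))² = (-150 + 11)² = (-139)² = 19321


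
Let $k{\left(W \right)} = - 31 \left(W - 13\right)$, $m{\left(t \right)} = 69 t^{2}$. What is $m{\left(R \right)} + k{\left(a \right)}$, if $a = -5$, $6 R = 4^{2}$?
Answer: $\frac{3146}{3} \approx 1048.7$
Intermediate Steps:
$R = \frac{8}{3}$ ($R = \frac{4^{2}}{6} = \frac{1}{6} \cdot 16 = \frac{8}{3} \approx 2.6667$)
$k{\left(W \right)} = 403 - 31 W$ ($k{\left(W \right)} = - 31 \left(-13 + W\right) = 403 - 31 W$)
$m{\left(R \right)} + k{\left(a \right)} = 69 \left(\frac{8}{3}\right)^{2} + \left(403 - -155\right) = 69 \cdot \frac{64}{9} + \left(403 + 155\right) = \frac{1472}{3} + 558 = \frac{3146}{3}$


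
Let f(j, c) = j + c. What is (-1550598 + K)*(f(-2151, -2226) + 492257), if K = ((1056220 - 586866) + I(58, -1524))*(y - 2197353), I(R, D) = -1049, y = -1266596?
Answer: -791432196934538840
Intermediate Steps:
K = -1622184636445 (K = ((1056220 - 586866) - 1049)*(-1266596 - 2197353) = (469354 - 1049)*(-3463949) = 468305*(-3463949) = -1622184636445)
f(j, c) = c + j
(-1550598 + K)*(f(-2151, -2226) + 492257) = (-1550598 - 1622184636445)*((-2226 - 2151) + 492257) = -1622186187043*(-4377 + 492257) = -1622186187043*487880 = -791432196934538840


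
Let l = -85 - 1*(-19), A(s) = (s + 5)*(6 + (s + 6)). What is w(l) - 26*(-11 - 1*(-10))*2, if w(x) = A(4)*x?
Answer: -9452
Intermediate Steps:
A(s) = (5 + s)*(12 + s) (A(s) = (5 + s)*(6 + (6 + s)) = (5 + s)*(12 + s))
l = -66 (l = -85 + 19 = -66)
w(x) = 144*x (w(x) = (60 + 4**2 + 17*4)*x = (60 + 16 + 68)*x = 144*x)
w(l) - 26*(-11 - 1*(-10))*2 = 144*(-66) - 26*(-11 - 1*(-10))*2 = -9504 - 26*(-11 + 10)*2 = -9504 - 26*(-1)*2 = -9504 - (-26)*2 = -9504 - 1*(-52) = -9504 + 52 = -9452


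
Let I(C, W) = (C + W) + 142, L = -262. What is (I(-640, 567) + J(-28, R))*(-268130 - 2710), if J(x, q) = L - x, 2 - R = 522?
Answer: 44688600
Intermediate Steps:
R = -520 (R = 2 - 1*522 = 2 - 522 = -520)
J(x, q) = -262 - x
I(C, W) = 142 + C + W
(I(-640, 567) + J(-28, R))*(-268130 - 2710) = ((142 - 640 + 567) + (-262 - 1*(-28)))*(-268130 - 2710) = (69 + (-262 + 28))*(-270840) = (69 - 234)*(-270840) = -165*(-270840) = 44688600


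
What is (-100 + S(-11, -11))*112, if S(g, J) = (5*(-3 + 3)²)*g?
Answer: -11200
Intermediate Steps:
S(g, J) = 0 (S(g, J) = (5*0²)*g = (5*0)*g = 0*g = 0)
(-100 + S(-11, -11))*112 = (-100 + 0)*112 = -100*112 = -11200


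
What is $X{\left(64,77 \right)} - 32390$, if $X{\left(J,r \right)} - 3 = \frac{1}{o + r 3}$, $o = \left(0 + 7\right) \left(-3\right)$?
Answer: $- \frac{6801269}{210} \approx -32387.0$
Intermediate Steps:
$o = -21$ ($o = 7 \left(-3\right) = -21$)
$X{\left(J,r \right)} = 3 + \frac{1}{-21 + 3 r}$ ($X{\left(J,r \right)} = 3 + \frac{1}{-21 + r 3} = 3 + \frac{1}{-21 + 3 r}$)
$X{\left(64,77 \right)} - 32390 = \frac{-62 + 9 \cdot 77}{3 \left(-7 + 77\right)} - 32390 = \frac{-62 + 693}{3 \cdot 70} - 32390 = \frac{1}{3} \cdot \frac{1}{70} \cdot 631 - 32390 = \frac{631}{210} - 32390 = - \frac{6801269}{210}$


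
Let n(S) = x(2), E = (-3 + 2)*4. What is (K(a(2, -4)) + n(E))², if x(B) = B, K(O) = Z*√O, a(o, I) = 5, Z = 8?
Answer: 324 + 32*√5 ≈ 395.55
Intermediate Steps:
E = -4 (E = -1*4 = -4)
K(O) = 8*√O
n(S) = 2
(K(a(2, -4)) + n(E))² = (8*√5 + 2)² = (2 + 8*√5)²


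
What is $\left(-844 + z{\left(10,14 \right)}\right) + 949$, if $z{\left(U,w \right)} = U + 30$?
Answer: $145$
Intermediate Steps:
$z{\left(U,w \right)} = 30 + U$
$\left(-844 + z{\left(10,14 \right)}\right) + 949 = \left(-844 + \left(30 + 10\right)\right) + 949 = \left(-844 + 40\right) + 949 = -804 + 949 = 145$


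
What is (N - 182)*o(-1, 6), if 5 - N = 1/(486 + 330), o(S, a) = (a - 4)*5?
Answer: -722165/408 ≈ -1770.0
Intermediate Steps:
o(S, a) = -20 + 5*a (o(S, a) = (-4 + a)*5 = -20 + 5*a)
N = 4079/816 (N = 5 - 1/(486 + 330) = 5 - 1/816 = 4079/816 ≈ 4.9988)
(N - 182)*o(-1, 6) = (4079/816 - 182)*(-20 + 5*6) = -144433*(-20 + 30)/816 = -144433/816*10 = -722165/408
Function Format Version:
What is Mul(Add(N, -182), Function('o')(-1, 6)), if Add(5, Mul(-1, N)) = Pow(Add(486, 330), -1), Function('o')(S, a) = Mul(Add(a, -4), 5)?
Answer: Rational(-722165, 408) ≈ -1770.0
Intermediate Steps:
Function('o')(S, a) = Add(-20, Mul(5, a)) (Function('o')(S, a) = Mul(Add(-4, a), 5) = Add(-20, Mul(5, a)))
N = Rational(4079, 816) (N = Add(5, Mul(-1, Pow(Add(486, 330), -1))) = Add(5, Mul(-1, Pow(816, -1))) = Add(5, Mul(-1, Rational(1, 816))) = Add(5, Rational(-1, 816)) = Rational(4079, 816) ≈ 4.9988)
Mul(Add(N, -182), Function('o')(-1, 6)) = Mul(Add(Rational(4079, 816), -182), Add(-20, Mul(5, 6))) = Mul(Rational(-144433, 816), Add(-20, 30)) = Mul(Rational(-144433, 816), 10) = Rational(-722165, 408)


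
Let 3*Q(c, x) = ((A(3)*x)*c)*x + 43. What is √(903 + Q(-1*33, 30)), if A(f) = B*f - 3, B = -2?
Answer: 2*√202539/3 ≈ 300.03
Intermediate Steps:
A(f) = -3 - 2*f (A(f) = -2*f - 3 = -3 - 2*f)
Q(c, x) = 43/3 - 3*c*x² (Q(c, x) = ((((-3 - 2*3)*x)*c)*x + 43)/3 = ((((-3 - 6)*x)*c)*x + 43)/3 = (((-9*x)*c)*x + 43)/3 = ((-9*c*x)*x + 43)/3 = (-9*c*x² + 43)/3 = (43 - 9*c*x²)/3 = 43/3 - 3*c*x²)
√(903 + Q(-1*33, 30)) = √(903 + (43/3 - 3*(-1*33)*30²)) = √(903 + (43/3 - 3*(-33)*900)) = √(903 + (43/3 + 89100)) = √(903 + 267343/3) = √(270052/3) = 2*√202539/3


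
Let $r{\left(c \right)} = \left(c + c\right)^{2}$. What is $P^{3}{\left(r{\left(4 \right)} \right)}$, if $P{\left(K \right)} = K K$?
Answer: $68719476736$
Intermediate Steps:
$r{\left(c \right)} = 4 c^{2}$ ($r{\left(c \right)} = \left(2 c\right)^{2} = 4 c^{2}$)
$P{\left(K \right)} = K^{2}$
$P^{3}{\left(r{\left(4 \right)} \right)} = \left(\left(4 \cdot 4^{2}\right)^{2}\right)^{3} = \left(\left(4 \cdot 16\right)^{2}\right)^{3} = \left(64^{2}\right)^{3} = 4096^{3} = 68719476736$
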